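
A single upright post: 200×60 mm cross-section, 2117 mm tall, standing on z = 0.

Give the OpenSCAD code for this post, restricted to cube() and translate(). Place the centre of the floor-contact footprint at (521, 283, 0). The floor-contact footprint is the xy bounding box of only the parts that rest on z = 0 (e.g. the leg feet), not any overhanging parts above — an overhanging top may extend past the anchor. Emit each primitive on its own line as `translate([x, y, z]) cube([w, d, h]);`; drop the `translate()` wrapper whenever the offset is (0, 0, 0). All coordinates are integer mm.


translate([421, 253, 0]) cube([200, 60, 2117]);


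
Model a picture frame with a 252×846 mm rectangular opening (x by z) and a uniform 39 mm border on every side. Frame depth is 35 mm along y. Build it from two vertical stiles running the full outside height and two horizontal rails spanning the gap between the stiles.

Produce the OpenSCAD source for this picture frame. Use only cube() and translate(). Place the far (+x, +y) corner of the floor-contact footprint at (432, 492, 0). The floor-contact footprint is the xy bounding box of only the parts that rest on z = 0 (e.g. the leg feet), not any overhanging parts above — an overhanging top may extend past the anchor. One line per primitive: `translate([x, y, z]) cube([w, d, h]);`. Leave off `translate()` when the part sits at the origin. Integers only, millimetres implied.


translate([102, 457, 0]) cube([39, 35, 924]);
translate([393, 457, 0]) cube([39, 35, 924]);
translate([141, 457, 0]) cube([252, 35, 39]);
translate([141, 457, 885]) cube([252, 35, 39]);


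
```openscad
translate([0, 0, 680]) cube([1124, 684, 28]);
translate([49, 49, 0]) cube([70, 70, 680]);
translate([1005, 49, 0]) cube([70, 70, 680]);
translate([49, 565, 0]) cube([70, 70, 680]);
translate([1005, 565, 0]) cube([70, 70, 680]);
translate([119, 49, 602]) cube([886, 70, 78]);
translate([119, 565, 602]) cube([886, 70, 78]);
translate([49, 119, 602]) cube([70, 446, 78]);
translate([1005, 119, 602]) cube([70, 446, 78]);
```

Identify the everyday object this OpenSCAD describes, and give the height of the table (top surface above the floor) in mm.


A table. The table height is 708 mm.

A 1124×684×28 slab sits at z = 680 on four 70 mm square posts — a table. The top surface is at 680 + 28 = 708 mm.


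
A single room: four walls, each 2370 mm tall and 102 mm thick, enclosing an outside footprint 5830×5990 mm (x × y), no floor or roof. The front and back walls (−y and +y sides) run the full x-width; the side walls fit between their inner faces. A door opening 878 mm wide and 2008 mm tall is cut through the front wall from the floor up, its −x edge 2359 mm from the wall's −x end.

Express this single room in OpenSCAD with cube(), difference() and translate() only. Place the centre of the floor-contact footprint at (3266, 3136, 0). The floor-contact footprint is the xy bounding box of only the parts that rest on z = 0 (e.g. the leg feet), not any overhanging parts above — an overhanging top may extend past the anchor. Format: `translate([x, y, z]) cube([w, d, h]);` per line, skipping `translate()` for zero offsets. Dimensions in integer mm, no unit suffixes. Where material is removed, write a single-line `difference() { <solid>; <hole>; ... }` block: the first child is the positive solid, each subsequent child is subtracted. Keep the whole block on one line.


difference() { translate([351, 141, 0]) cube([5830, 102, 2370]); translate([2710, 141, 0]) cube([878, 102, 2008]); }
translate([351, 6029, 0]) cube([5830, 102, 2370]);
translate([351, 243, 0]) cube([102, 5786, 2370]);
translate([6079, 243, 0]) cube([102, 5786, 2370]);


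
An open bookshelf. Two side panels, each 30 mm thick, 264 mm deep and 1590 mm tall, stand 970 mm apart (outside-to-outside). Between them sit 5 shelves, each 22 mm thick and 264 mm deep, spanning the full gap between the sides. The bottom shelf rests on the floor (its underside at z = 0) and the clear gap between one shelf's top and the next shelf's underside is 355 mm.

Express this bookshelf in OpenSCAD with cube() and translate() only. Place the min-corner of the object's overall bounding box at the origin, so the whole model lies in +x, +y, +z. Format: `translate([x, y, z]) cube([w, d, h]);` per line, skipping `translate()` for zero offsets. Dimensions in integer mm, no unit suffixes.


cube([30, 264, 1590]);
translate([940, 0, 0]) cube([30, 264, 1590]);
translate([30, 0, 0]) cube([910, 264, 22]);
translate([30, 0, 377]) cube([910, 264, 22]);
translate([30, 0, 754]) cube([910, 264, 22]);
translate([30, 0, 1131]) cube([910, 264, 22]);
translate([30, 0, 1508]) cube([910, 264, 22]);


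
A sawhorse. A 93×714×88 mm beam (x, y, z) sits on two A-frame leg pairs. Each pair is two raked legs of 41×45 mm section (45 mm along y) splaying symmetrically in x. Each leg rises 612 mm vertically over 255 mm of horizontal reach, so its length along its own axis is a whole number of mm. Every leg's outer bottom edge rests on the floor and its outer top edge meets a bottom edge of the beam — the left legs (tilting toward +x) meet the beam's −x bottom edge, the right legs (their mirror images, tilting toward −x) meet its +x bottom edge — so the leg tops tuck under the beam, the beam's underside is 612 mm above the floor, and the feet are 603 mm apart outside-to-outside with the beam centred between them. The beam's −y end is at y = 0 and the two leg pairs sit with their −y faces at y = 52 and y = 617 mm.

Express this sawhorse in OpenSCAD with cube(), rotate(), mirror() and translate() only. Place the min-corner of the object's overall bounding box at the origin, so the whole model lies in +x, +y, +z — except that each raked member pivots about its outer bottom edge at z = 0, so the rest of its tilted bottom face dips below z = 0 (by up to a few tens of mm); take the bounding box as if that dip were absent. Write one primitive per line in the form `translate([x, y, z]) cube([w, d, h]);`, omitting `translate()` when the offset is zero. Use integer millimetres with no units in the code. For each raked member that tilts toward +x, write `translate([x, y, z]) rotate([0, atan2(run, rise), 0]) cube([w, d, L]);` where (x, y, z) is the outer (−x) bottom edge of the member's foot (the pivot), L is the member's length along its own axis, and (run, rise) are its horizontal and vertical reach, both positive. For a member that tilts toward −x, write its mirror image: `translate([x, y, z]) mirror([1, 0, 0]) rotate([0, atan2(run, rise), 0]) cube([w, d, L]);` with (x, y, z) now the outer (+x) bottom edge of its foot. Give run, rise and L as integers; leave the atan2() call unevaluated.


translate([255, 0, 612]) cube([93, 714, 88]);
translate([0, 52, 0]) rotate([0, atan2(255, 612), 0]) cube([41, 45, 663]);
translate([603, 52, 0]) mirror([1, 0, 0]) rotate([0, atan2(255, 612), 0]) cube([41, 45, 663]);
translate([0, 617, 0]) rotate([0, atan2(255, 612), 0]) cube([41, 45, 663]);
translate([603, 617, 0]) mirror([1, 0, 0]) rotate([0, atan2(255, 612), 0]) cube([41, 45, 663]);


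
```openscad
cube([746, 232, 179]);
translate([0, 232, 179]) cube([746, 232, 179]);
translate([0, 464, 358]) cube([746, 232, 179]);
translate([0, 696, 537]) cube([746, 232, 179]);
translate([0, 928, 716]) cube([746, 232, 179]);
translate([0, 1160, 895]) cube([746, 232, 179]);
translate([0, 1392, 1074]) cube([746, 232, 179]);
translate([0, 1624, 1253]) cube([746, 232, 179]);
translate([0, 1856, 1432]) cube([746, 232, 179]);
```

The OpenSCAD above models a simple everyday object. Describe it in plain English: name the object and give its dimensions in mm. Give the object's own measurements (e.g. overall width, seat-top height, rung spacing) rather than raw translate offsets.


A straight staircase of 9 solid steps. Each step is 746 mm wide (x), 232 mm deep (y, the going) and 179 mm tall (the rise). The first step rests on the floor; each subsequent step sits one going further in +y and one rise higher in +z, directly behind and above the previous step with no overlap.


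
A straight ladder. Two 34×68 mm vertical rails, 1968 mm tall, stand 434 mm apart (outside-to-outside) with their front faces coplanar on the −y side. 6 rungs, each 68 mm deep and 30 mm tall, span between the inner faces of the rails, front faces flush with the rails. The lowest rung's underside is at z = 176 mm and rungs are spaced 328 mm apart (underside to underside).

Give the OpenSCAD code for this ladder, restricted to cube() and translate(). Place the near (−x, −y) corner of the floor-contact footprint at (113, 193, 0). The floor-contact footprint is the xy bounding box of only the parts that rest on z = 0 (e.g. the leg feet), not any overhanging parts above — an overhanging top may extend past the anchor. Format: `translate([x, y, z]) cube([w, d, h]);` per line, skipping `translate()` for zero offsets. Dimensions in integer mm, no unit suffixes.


translate([113, 193, 0]) cube([34, 68, 1968]);
translate([513, 193, 0]) cube([34, 68, 1968]);
translate([147, 193, 176]) cube([366, 68, 30]);
translate([147, 193, 504]) cube([366, 68, 30]);
translate([147, 193, 832]) cube([366, 68, 30]);
translate([147, 193, 1160]) cube([366, 68, 30]);
translate([147, 193, 1488]) cube([366, 68, 30]);
translate([147, 193, 1816]) cube([366, 68, 30]);


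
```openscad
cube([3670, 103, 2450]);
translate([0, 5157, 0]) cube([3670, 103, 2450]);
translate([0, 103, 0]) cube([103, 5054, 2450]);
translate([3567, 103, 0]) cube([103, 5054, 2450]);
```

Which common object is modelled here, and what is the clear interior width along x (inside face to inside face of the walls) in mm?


A house (or room) frame. The interior width is 3464 mm.

Four 2450 mm walls enclosing a rectangle with no floor or roof — a room or house frame. Outside width is 3670 mm and wall thickness is 103 mm, so the interior width is 3670 − 2 × 103 = 3464 mm.


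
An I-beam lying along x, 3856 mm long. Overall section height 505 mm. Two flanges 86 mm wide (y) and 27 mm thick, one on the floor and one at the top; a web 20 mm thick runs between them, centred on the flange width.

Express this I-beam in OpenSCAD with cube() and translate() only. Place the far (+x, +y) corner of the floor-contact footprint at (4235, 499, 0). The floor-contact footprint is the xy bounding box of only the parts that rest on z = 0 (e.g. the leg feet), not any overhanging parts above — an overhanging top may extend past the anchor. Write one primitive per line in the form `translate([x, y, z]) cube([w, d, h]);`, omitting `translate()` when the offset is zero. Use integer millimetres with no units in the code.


translate([379, 413, 0]) cube([3856, 86, 27]);
translate([379, 446, 27]) cube([3856, 20, 451]);
translate([379, 413, 478]) cube([3856, 86, 27]);


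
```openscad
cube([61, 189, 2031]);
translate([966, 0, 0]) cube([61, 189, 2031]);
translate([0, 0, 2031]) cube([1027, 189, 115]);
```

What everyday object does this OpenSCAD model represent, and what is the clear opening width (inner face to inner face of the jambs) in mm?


A door frame. The clear opening width is 905 mm.

Two 2031 mm tall posts with a header on top — a door frame. The left jamb is 61 mm wide at x = 0; the right jamb starts at x = 966. The clear opening is 966 − 61 = 905 mm.


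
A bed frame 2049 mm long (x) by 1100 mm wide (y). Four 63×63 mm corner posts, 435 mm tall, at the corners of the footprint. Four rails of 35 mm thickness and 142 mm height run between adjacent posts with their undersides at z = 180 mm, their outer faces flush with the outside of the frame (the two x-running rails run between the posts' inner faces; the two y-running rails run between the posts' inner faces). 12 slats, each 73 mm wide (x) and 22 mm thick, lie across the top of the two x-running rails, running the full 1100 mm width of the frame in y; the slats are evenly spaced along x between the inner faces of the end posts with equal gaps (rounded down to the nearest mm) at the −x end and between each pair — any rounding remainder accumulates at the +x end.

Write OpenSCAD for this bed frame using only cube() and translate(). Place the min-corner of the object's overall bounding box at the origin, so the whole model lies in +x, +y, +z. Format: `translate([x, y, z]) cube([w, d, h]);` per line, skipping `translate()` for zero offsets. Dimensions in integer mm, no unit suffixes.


cube([63, 63, 435]);
translate([0, 1037, 0]) cube([63, 63, 435]);
translate([1986, 0, 0]) cube([63, 63, 435]);
translate([1986, 1037, 0]) cube([63, 63, 435]);
translate([63, 0, 180]) cube([1923, 35, 142]);
translate([63, 1065, 180]) cube([1923, 35, 142]);
translate([0, 63, 180]) cube([35, 974, 142]);
translate([2014, 63, 180]) cube([35, 974, 142]);
translate([143, 0, 322]) cube([73, 1100, 22]);
translate([296, 0, 322]) cube([73, 1100, 22]);
translate([449, 0, 322]) cube([73, 1100, 22]);
translate([602, 0, 322]) cube([73, 1100, 22]);
translate([755, 0, 322]) cube([73, 1100, 22]);
translate([908, 0, 322]) cube([73, 1100, 22]);
translate([1061, 0, 322]) cube([73, 1100, 22]);
translate([1214, 0, 322]) cube([73, 1100, 22]);
translate([1367, 0, 322]) cube([73, 1100, 22]);
translate([1520, 0, 322]) cube([73, 1100, 22]);
translate([1673, 0, 322]) cube([73, 1100, 22]);
translate([1826, 0, 322]) cube([73, 1100, 22]);


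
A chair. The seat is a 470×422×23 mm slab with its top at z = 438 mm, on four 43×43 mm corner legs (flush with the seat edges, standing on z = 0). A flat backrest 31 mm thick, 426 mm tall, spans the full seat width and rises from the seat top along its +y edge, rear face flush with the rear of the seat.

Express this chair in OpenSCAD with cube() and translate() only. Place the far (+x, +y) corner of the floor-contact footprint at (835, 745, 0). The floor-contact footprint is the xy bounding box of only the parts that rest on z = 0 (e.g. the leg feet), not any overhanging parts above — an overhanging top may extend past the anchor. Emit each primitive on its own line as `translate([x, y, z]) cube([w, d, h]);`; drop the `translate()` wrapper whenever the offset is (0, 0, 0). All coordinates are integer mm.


// leg_h = 438 - 23 = 415
translate([365, 323, 415]) cube([470, 422, 23]);
translate([365, 323, 0]) cube([43, 43, 415]);
translate([792, 323, 0]) cube([43, 43, 415]);
translate([365, 702, 0]) cube([43, 43, 415]);
translate([792, 702, 0]) cube([43, 43, 415]);
translate([365, 714, 438]) cube([470, 31, 426]);


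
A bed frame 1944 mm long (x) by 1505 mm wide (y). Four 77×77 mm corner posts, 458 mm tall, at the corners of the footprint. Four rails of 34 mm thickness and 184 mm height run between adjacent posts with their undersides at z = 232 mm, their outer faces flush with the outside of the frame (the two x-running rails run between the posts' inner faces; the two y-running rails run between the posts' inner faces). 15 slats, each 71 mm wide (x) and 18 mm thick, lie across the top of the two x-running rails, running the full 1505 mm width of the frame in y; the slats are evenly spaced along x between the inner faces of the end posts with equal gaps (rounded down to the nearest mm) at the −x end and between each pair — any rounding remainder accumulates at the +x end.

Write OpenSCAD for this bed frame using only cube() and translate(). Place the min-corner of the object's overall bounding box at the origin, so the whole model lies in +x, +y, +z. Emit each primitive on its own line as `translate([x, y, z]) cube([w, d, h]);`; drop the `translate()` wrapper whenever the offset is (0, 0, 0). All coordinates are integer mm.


cube([77, 77, 458]);
translate([0, 1428, 0]) cube([77, 77, 458]);
translate([1867, 0, 0]) cube([77, 77, 458]);
translate([1867, 1428, 0]) cube([77, 77, 458]);
translate([77, 0, 232]) cube([1790, 34, 184]);
translate([77, 1471, 232]) cube([1790, 34, 184]);
translate([0, 77, 232]) cube([34, 1351, 184]);
translate([1910, 77, 232]) cube([34, 1351, 184]);
translate([122, 0, 416]) cube([71, 1505, 18]);
translate([238, 0, 416]) cube([71, 1505, 18]);
translate([354, 0, 416]) cube([71, 1505, 18]);
translate([470, 0, 416]) cube([71, 1505, 18]);
translate([586, 0, 416]) cube([71, 1505, 18]);
translate([702, 0, 416]) cube([71, 1505, 18]);
translate([818, 0, 416]) cube([71, 1505, 18]);
translate([934, 0, 416]) cube([71, 1505, 18]);
translate([1050, 0, 416]) cube([71, 1505, 18]);
translate([1166, 0, 416]) cube([71, 1505, 18]);
translate([1282, 0, 416]) cube([71, 1505, 18]);
translate([1398, 0, 416]) cube([71, 1505, 18]);
translate([1514, 0, 416]) cube([71, 1505, 18]);
translate([1630, 0, 416]) cube([71, 1505, 18]);
translate([1746, 0, 416]) cube([71, 1505, 18]);


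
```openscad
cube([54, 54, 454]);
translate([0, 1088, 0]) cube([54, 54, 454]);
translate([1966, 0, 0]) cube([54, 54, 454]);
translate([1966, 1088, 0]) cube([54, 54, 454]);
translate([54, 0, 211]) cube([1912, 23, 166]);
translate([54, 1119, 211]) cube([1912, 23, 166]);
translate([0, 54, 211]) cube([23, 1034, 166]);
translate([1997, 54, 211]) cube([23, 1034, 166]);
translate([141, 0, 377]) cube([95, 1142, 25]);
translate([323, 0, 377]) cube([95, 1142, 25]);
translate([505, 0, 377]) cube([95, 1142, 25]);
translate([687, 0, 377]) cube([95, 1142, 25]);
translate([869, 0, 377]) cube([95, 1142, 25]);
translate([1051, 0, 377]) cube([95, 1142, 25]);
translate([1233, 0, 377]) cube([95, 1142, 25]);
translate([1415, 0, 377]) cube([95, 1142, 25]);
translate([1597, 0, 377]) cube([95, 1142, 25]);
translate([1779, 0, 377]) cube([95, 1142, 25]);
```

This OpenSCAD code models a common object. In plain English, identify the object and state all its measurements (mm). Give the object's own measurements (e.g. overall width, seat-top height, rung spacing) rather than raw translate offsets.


A bed frame 2020 mm long (x) by 1142 mm wide (y). Four 54×54 mm corner posts, 454 mm tall, at the corners of the footprint. Four rails of 23 mm thickness and 166 mm height run between adjacent posts with their undersides at z = 211 mm, their outer faces flush with the outside of the frame (the two x-running rails run between the posts' inner faces; the two y-running rails run between the posts' inner faces). 10 slats, each 95 mm wide (x) and 25 mm thick, lie across the top of the two x-running rails, running the full 1142 mm width of the frame in y; along x they sit between the end posts with a 87 mm gap after the −x posts and between neighbouring slats, leaving 92 mm before the +x posts.


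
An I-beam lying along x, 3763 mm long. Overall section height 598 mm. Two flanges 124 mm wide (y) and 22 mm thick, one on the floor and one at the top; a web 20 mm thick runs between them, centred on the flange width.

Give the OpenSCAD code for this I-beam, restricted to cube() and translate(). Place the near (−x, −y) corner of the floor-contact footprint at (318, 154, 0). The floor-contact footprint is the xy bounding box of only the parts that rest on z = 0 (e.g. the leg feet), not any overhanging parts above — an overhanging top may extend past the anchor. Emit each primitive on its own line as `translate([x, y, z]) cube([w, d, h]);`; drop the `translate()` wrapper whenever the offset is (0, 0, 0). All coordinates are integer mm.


translate([318, 154, 0]) cube([3763, 124, 22]);
translate([318, 206, 22]) cube([3763, 20, 554]);
translate([318, 154, 576]) cube([3763, 124, 22]);


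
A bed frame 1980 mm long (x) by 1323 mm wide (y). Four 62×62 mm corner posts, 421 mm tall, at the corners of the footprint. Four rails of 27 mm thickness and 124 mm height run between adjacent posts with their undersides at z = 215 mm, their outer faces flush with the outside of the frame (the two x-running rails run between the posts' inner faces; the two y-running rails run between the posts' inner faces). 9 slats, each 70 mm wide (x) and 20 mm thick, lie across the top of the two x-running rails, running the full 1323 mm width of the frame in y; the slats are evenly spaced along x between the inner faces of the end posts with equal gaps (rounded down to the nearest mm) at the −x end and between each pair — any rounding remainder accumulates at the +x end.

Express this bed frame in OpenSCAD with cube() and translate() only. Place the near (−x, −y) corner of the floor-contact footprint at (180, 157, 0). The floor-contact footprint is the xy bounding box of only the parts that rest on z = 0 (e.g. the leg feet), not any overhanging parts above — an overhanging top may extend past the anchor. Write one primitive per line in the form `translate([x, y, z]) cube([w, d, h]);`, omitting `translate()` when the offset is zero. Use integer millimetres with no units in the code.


translate([180, 157, 0]) cube([62, 62, 421]);
translate([180, 1418, 0]) cube([62, 62, 421]);
translate([2098, 157, 0]) cube([62, 62, 421]);
translate([2098, 1418, 0]) cube([62, 62, 421]);
translate([242, 157, 215]) cube([1856, 27, 124]);
translate([242, 1453, 215]) cube([1856, 27, 124]);
translate([180, 219, 215]) cube([27, 1199, 124]);
translate([2133, 219, 215]) cube([27, 1199, 124]);
translate([364, 157, 339]) cube([70, 1323, 20]);
translate([556, 157, 339]) cube([70, 1323, 20]);
translate([748, 157, 339]) cube([70, 1323, 20]);
translate([940, 157, 339]) cube([70, 1323, 20]);
translate([1132, 157, 339]) cube([70, 1323, 20]);
translate([1324, 157, 339]) cube([70, 1323, 20]);
translate([1516, 157, 339]) cube([70, 1323, 20]);
translate([1708, 157, 339]) cube([70, 1323, 20]);
translate([1900, 157, 339]) cube([70, 1323, 20]);


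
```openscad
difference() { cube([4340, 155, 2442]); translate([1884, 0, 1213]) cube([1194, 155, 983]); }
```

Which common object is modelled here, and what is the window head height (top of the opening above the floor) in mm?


A wall with a window opening. The window head height is 2196 mm.

A wall with a rectangular opening subtracted — a window. Sill at z = 1213, opening 983 mm tall, so the head is at 1213 + 983 = 2196 mm.


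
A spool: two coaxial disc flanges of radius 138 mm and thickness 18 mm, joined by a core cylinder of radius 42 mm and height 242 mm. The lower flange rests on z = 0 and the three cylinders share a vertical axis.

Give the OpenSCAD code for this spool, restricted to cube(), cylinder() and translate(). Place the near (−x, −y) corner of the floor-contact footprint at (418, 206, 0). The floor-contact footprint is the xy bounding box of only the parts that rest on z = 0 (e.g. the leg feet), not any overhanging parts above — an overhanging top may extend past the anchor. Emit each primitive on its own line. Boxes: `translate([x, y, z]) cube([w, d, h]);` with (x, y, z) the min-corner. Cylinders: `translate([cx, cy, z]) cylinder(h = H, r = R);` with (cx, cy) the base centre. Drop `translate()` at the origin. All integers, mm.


translate([556, 344, 0]) cylinder(h = 18, r = 138);
translate([556, 344, 18]) cylinder(h = 242, r = 42);
translate([556, 344, 260]) cylinder(h = 18, r = 138);


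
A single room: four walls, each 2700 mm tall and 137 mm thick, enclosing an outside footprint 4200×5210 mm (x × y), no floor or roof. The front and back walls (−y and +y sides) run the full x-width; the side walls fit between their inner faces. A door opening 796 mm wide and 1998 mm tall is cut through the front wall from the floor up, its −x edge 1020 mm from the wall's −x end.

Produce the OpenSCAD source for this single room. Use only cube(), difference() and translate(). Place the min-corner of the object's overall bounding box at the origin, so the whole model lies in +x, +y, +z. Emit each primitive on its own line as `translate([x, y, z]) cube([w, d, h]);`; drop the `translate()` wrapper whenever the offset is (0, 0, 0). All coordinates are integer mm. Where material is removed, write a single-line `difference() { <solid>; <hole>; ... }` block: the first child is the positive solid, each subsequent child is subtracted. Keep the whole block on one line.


difference() { cube([4200, 137, 2700]); translate([1020, 0, 0]) cube([796, 137, 1998]); }
translate([0, 5073, 0]) cube([4200, 137, 2700]);
translate([0, 137, 0]) cube([137, 4936, 2700]);
translate([4063, 137, 0]) cube([137, 4936, 2700]);


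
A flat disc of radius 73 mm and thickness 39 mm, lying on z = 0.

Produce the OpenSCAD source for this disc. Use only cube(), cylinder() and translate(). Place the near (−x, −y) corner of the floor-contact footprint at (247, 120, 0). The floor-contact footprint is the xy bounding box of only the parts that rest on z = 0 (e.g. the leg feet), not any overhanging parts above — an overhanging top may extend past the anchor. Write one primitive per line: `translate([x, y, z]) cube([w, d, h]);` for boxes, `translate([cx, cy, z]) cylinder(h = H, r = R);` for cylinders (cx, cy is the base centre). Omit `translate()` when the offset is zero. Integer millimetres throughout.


translate([320, 193, 0]) cylinder(h = 39, r = 73);


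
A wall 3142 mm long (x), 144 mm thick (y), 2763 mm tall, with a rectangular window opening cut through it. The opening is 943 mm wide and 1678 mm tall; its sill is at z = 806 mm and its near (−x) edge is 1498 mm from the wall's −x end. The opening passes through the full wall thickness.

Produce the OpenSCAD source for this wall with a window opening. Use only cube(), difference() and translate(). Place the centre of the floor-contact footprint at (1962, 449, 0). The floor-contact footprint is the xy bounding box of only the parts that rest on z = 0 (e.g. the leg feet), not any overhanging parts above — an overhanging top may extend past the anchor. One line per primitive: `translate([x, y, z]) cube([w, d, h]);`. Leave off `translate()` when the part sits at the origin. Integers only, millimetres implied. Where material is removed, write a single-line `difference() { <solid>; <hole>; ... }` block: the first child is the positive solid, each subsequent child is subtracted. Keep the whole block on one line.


difference() { translate([391, 377, 0]) cube([3142, 144, 2763]); translate([1889, 377, 806]) cube([943, 144, 1678]); }


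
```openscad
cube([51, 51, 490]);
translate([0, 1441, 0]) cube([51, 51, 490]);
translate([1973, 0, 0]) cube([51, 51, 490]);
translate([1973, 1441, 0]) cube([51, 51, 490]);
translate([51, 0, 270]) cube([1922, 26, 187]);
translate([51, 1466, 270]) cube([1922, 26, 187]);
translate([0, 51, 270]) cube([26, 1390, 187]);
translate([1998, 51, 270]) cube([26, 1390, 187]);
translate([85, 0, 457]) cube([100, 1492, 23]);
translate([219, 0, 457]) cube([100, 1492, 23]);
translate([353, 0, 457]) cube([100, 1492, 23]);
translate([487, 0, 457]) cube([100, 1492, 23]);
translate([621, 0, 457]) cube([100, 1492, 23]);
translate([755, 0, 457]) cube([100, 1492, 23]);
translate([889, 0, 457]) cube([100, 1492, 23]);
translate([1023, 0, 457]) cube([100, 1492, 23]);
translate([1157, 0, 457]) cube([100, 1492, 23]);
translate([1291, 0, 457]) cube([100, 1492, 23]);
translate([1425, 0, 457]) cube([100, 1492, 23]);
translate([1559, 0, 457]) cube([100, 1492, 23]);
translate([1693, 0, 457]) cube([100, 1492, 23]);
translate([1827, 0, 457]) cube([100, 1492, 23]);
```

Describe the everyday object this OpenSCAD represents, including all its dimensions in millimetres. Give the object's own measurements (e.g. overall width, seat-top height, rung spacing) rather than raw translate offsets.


A bed frame 2024 mm long (x) by 1492 mm wide (y). Four 51×51 mm corner posts, 490 mm tall, at the corners of the footprint. Four rails of 26 mm thickness and 187 mm height run between adjacent posts with their undersides at z = 270 mm, their outer faces flush with the outside of the frame (the two x-running rails run between the posts' inner faces; the two y-running rails run between the posts' inner faces). 14 slats, each 100 mm wide (x) and 23 mm thick, lie across the top of the two x-running rails, running the full 1492 mm width of the frame in y; along x they sit between the end posts with a 34 mm gap after the −x posts and between neighbouring slats, leaving 46 mm before the +x posts.


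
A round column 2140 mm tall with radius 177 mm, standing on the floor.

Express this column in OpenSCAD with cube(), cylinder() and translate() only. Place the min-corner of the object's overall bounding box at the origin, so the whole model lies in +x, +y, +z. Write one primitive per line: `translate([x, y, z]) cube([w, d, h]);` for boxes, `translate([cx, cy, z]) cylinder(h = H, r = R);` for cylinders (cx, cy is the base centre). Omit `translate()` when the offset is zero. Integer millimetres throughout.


translate([177, 177, 0]) cylinder(h = 2140, r = 177);


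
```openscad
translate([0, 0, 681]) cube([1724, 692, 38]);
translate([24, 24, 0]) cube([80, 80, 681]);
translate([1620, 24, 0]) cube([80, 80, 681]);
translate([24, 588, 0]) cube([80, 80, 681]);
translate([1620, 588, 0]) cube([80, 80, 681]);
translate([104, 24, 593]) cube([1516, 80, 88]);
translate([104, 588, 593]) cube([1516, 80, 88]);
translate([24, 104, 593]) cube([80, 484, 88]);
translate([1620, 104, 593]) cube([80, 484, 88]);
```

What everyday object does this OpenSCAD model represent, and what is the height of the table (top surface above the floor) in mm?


A table. The table height is 719 mm.

A 1724×692×38 slab sits at z = 681 on four 80 mm square posts — a table. The top surface is at 681 + 38 = 719 mm.


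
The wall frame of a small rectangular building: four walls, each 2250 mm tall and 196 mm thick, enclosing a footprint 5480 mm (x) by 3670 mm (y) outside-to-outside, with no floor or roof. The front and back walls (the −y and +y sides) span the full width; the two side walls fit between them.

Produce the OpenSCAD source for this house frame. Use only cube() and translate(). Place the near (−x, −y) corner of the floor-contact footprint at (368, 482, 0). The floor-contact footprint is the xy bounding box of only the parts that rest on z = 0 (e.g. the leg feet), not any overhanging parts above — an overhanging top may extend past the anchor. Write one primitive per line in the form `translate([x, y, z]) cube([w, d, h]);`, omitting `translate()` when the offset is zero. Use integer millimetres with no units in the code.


translate([368, 482, 0]) cube([5480, 196, 2250]);
translate([368, 3956, 0]) cube([5480, 196, 2250]);
translate([368, 678, 0]) cube([196, 3278, 2250]);
translate([5652, 678, 0]) cube([196, 3278, 2250]);


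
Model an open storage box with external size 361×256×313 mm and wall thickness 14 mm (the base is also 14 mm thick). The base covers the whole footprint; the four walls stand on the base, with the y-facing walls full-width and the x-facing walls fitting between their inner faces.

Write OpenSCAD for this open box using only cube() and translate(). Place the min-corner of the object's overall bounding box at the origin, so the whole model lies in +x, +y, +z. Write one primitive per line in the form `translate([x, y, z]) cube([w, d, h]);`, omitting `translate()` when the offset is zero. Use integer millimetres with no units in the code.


cube([361, 256, 14]);
translate([0, 0, 14]) cube([361, 14, 299]);
translate([0, 242, 14]) cube([361, 14, 299]);
translate([0, 14, 14]) cube([14, 228, 299]);
translate([347, 14, 14]) cube([14, 228, 299]);


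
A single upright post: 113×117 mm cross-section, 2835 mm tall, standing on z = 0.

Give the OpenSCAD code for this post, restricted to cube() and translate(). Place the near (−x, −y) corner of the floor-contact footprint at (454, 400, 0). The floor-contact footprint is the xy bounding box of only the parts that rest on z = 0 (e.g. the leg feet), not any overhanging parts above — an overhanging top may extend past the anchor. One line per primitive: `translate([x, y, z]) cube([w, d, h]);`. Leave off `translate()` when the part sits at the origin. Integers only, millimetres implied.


translate([454, 400, 0]) cube([113, 117, 2835]);


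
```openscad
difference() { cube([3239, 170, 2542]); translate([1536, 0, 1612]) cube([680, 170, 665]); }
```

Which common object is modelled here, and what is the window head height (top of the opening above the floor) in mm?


A wall with a window opening. The window head height is 2277 mm.

A wall with a rectangular opening subtracted — a window. Sill at z = 1612, opening 665 mm tall, so the head is at 1612 + 665 = 2277 mm.


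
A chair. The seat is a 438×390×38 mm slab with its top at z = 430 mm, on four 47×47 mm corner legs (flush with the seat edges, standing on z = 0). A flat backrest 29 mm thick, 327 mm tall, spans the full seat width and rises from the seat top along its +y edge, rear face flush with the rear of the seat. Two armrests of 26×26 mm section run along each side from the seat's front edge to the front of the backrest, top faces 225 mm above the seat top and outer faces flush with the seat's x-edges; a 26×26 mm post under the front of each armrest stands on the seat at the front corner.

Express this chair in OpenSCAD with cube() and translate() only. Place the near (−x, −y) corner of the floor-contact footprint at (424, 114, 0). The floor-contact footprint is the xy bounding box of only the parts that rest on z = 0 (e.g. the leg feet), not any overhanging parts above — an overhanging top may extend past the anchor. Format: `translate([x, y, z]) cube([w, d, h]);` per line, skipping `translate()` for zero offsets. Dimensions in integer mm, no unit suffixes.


// leg_h = 430 - 38 = 392
// arm post h = 225 - 26 = 199
translate([424, 114, 392]) cube([438, 390, 38]);
translate([424, 114, 0]) cube([47, 47, 392]);
translate([815, 114, 0]) cube([47, 47, 392]);
translate([424, 457, 0]) cube([47, 47, 392]);
translate([815, 457, 0]) cube([47, 47, 392]);
translate([424, 475, 430]) cube([438, 29, 327]);
translate([424, 114, 629]) cube([26, 361, 26]);
translate([836, 114, 629]) cube([26, 361, 26]);
translate([424, 114, 430]) cube([26, 26, 199]);
translate([836, 114, 430]) cube([26, 26, 199]);


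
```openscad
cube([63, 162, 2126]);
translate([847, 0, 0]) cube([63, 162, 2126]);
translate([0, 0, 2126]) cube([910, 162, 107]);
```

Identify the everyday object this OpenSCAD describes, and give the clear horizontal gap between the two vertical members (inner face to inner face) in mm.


A door frame. The clear opening width is 784 mm.

Two 2126 mm tall posts with a header on top — a door frame. The left jamb is 63 mm wide at x = 0; the right jamb starts at x = 847. The clear opening is 847 − 63 = 784 mm.


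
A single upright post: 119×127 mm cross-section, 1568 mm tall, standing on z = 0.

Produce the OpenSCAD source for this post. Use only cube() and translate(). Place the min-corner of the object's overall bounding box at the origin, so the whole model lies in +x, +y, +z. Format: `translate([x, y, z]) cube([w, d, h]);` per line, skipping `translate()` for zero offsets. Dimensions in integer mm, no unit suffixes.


cube([119, 127, 1568]);


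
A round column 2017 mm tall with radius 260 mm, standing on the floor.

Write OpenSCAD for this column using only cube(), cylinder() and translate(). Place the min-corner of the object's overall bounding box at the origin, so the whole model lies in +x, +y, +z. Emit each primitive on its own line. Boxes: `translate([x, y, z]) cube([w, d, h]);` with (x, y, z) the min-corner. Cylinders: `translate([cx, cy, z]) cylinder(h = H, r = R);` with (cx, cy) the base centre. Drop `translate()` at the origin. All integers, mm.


translate([260, 260, 0]) cylinder(h = 2017, r = 260);


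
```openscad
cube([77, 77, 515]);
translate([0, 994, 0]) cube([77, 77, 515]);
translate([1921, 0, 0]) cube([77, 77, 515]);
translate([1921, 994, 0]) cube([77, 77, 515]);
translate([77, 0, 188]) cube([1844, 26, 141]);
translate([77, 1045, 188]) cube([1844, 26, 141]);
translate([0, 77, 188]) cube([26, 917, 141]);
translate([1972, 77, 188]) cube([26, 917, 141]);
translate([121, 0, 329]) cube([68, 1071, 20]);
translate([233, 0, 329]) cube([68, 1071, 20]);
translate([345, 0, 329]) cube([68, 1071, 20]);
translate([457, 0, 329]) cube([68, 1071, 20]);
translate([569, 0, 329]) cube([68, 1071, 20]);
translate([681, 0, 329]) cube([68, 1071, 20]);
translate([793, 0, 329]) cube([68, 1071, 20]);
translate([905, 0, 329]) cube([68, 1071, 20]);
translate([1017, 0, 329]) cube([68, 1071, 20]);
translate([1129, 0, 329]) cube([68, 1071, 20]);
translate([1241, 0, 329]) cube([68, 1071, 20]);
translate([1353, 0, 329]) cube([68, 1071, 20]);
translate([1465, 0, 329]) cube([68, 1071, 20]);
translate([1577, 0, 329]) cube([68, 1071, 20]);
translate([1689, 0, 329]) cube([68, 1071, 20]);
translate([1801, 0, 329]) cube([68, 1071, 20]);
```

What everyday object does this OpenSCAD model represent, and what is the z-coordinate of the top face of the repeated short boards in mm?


A bed frame. The slat-top height is 349 mm.

Four posts, four rails, and a row of slats — a bed frame. Slats sit on the rails at z = 188 + 141 = 329; with slat thickness 20, the top is 349 mm.


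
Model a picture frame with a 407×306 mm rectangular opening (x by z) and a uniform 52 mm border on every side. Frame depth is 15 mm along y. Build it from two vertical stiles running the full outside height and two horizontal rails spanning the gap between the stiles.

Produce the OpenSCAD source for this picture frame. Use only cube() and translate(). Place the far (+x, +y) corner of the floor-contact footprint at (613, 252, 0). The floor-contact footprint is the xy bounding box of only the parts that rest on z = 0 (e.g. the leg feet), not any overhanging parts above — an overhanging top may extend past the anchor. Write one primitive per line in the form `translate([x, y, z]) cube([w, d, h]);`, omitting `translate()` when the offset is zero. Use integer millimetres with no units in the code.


translate([102, 237, 0]) cube([52, 15, 410]);
translate([561, 237, 0]) cube([52, 15, 410]);
translate([154, 237, 0]) cube([407, 15, 52]);
translate([154, 237, 358]) cube([407, 15, 52]);


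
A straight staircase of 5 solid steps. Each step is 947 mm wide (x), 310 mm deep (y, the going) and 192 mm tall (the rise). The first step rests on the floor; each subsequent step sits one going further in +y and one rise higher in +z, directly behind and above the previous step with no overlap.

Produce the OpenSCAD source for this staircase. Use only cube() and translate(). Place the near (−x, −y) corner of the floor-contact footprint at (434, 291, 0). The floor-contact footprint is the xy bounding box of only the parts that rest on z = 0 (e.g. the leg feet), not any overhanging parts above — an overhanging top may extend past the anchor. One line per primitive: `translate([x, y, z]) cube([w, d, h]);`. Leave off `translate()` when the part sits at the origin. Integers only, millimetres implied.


translate([434, 291, 0]) cube([947, 310, 192]);
translate([434, 601, 192]) cube([947, 310, 192]);
translate([434, 911, 384]) cube([947, 310, 192]);
translate([434, 1221, 576]) cube([947, 310, 192]);
translate([434, 1531, 768]) cube([947, 310, 192]);


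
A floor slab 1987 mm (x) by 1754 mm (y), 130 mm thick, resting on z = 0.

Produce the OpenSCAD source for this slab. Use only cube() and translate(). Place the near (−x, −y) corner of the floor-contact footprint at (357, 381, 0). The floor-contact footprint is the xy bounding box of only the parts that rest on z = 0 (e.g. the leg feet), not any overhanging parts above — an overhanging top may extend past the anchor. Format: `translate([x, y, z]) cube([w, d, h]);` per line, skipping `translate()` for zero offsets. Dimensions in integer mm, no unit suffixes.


translate([357, 381, 0]) cube([1987, 1754, 130]);


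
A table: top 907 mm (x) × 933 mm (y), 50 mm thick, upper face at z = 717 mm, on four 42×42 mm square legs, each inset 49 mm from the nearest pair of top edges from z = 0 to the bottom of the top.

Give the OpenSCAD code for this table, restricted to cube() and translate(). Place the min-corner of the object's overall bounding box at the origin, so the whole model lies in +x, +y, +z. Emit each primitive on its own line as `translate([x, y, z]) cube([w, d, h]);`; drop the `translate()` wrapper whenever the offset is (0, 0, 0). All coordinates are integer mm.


// leg_h = 717 - 50 = 667
translate([0, 0, 667]) cube([907, 933, 50]);
translate([49, 49, 0]) cube([42, 42, 667]);
translate([816, 49, 0]) cube([42, 42, 667]);
translate([49, 842, 0]) cube([42, 42, 667]);
translate([816, 842, 0]) cube([42, 42, 667]);
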